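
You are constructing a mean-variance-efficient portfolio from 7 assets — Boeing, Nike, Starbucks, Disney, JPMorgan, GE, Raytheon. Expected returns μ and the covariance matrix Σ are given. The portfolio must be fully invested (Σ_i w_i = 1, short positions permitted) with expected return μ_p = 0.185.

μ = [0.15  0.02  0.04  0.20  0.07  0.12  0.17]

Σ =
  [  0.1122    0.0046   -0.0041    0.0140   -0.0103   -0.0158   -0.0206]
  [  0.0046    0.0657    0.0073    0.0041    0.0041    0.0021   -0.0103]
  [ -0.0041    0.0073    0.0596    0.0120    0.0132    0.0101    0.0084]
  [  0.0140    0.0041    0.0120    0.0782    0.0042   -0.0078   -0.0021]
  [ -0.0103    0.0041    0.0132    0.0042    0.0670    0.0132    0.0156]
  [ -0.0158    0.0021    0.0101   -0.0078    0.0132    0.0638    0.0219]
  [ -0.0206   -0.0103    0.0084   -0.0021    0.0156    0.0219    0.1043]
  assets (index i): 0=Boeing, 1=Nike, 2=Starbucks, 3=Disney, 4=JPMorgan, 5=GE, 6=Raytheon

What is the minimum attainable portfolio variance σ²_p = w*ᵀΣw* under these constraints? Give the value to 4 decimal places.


0.0278

u=Σ⁻¹μ = [1.6070  0.2333  -0.4187  2.5419  0.4382  2.0202  1.5655]
v=Σ⁻¹𝟙 = [11.7300  13.2044  8.5656  9.7397  9.0273  13.1587  8.6016]
a=μᵀu=1.276577  b=𝟙ᵀu=7.987368  c=𝟙ᵀv=74.027259  D=ac−b²=30.703464
λ₁=(c·0.185−b)/D = (74.027259·0.185−7.987368)/30.703464 = 0.185897
λ₂=(a−b·0.185)/D = (1.276577−7.987368·0.185)/30.703464 = -0.006549
w* = 0.185897·u + -0.006549·v:
  w_0 = 0.185897·1.6070 + -0.006549·11.7300 = 0.2219  (Boeing)
  w_1 = 0.185897·0.2333 + -0.006549·13.2044 = -0.0431  (Nike)
  w_2 = 0.185897·-0.4187 + -0.006549·8.5656 = -0.1339  (Starbucks)
  w_3 = 0.185897·2.5419 + -0.006549·9.7397 = 0.4087  (Disney)
  w_4 = 0.185897·0.4382 + -0.006549·9.0273 = 0.0223  (JPMorgan)
  w_5 = 0.185897·2.0202 + -0.006549·13.1587 = 0.2894  (GE)
  w_6 = 0.185897·1.5655 + -0.006549·8.6016 = 0.2347  (Raytheon)
Σw_i=1.0000  μᵀw=0.1850
σ²=wᵀΣw=λ₁·μ_p+λ₂ = 0.185897·0.185 + -0.006549 = 0.027842 ≈ 0.0278


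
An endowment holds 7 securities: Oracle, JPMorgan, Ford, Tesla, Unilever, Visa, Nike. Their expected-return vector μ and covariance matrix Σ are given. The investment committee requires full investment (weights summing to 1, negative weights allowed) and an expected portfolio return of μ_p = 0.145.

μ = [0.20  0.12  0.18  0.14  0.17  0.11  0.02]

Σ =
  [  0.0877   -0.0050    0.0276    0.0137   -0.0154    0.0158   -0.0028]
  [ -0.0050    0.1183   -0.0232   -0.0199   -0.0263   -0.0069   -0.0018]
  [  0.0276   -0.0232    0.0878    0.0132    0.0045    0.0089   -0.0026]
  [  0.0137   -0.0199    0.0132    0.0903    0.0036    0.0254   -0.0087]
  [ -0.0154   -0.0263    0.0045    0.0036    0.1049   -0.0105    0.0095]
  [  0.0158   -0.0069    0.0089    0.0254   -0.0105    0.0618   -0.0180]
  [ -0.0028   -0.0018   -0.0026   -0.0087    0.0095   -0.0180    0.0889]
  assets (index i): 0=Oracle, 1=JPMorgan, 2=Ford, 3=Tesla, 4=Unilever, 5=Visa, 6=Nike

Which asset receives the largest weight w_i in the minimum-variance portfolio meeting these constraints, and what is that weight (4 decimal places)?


Unilever (0.2086)

u=Σ⁻¹μ = [1.9207  2.2284  1.6197  1.0615  2.4526  1.4334  0.5100]
v=Σ⁻¹𝟙 = [7.7283  16.5991  10.0158  7.8261  14.5976  18.2556  15.0233]
a=μᵀu=1.676515  b=𝟙ᵀu=11.226222  c=𝟙ᵀv=90.045762  D=ac−b²=24.935007
λ₁=(c·0.145−b)/D = (90.045762·0.145−11.226222)/24.935007 = 0.073407
λ₂=(a−b·0.145)/D = (1.676515−11.226222·0.145)/24.935007 = 0.001954
w* = 0.073407·u + 0.001954·v:
  w_0 = 0.073407·1.9207 + 0.001954·7.7283 = 0.1561  (Oracle)
  w_1 = 0.073407·2.2284 + 0.001954·16.5991 = 0.1960  (JPMorgan)
  w_2 = 0.073407·1.6197 + 0.001954·10.0158 = 0.1385  (Ford)
  w_3 = 0.073407·1.0615 + 0.001954·7.8261 = 0.0932  (Tesla)
  w_4 = 0.073407·2.4526 + 0.001954·14.5976 = 0.2086  (Unilever)
  w_5 = 0.073407·1.4334 + 0.001954·18.2556 = 0.1409  (Visa)
  w_6 = 0.073407·0.5100 + 0.001954·15.0233 = 0.0668  (Nike)
Σw_i=1.0000  μᵀw=0.1450
σ²=wᵀΣw=λ₁·μ_p+λ₂ = 0.073407·0.145 + 0.001954 = 0.012598 ≈ 0.0126


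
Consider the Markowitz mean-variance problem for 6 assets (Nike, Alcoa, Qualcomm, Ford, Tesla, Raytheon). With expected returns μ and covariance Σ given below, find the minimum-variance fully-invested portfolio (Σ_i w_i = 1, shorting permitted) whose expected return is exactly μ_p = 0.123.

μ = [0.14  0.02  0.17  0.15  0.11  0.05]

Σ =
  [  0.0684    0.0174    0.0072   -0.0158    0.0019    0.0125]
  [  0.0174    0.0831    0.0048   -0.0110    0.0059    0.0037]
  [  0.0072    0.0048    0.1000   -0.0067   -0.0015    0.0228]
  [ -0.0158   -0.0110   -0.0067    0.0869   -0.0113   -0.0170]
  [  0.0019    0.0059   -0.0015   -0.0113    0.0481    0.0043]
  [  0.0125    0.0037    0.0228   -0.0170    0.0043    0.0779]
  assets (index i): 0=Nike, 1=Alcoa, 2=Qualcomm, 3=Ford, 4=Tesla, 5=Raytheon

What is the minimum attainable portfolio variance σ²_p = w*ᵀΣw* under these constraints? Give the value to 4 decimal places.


g=Σ⁻¹μ = [2.4289  -0.2251  1.7164  2.6834  2.8858  0.1867]
h=Σ⁻¹𝟙 = [13.5660  9.3695  7.7665  20.9832  23.2721  11.2365]
a=μᵀg=1.356618  b=𝟙ᵀg=9.676169  c=𝟙ᵀh=86.193812  D=ac−b²=23.303841
λ₁=(c·0.123−b)/D = (86.193812·0.123−9.676169)/23.303841 = 0.039722
λ₂=(a−b·0.123)/D = (1.356618−9.676169·0.123)/23.303841 = 0.007143
w* = 0.039722·g + 0.007143·h:
  w_0 = 0.039722·2.4289 + 0.007143·13.5660 = 0.1934  (Nike)
  w_1 = 0.039722·-0.2251 + 0.007143·9.3695 = 0.0580  (Alcoa)
  w_2 = 0.039722·1.7164 + 0.007143·7.7665 = 0.1237  (Qualcomm)
  w_3 = 0.039722·2.6834 + 0.007143·20.9832 = 0.2565  (Ford)
  w_4 = 0.039722·2.8858 + 0.007143·23.2721 = 0.2809  (Tesla)
  w_5 = 0.039722·0.1867 + 0.007143·11.2365 = 0.0877  (Raytheon)
Σw_i=1.0000  μᵀw=0.1230
σ²=wᵀΣw=λ₁·μ_p+λ₂ = 0.039722·0.123 + 0.007143 = 0.012028 ≈ 0.0120

0.0120


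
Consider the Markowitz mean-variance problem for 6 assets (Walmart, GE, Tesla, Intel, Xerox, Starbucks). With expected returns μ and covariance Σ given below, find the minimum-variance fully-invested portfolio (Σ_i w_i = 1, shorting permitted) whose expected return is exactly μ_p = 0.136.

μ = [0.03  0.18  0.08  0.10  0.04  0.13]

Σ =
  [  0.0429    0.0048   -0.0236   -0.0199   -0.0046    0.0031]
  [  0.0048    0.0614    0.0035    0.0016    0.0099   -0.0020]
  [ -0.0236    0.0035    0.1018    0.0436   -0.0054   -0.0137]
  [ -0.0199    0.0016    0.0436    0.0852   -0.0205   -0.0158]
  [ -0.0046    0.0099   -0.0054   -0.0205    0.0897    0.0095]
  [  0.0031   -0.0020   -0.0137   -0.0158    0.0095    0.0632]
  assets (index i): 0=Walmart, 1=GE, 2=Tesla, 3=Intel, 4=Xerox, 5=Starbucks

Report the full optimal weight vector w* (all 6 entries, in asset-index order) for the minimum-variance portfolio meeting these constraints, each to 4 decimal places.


0.0611  0.3915  0.0528  0.1757  -0.0050  0.3239

u=Σ⁻¹μ = [1.3806  2.7686  0.6618  1.6712  0.3592  2.5841]
v=Σ⁻¹𝟙 = [39.5749  10.0177  12.8970  21.6851  15.6800  20.0586]
a=μᵀu=1.110137  b=𝟙ᵀu=9.425535  c=𝟙ᵀv=119.913415  D=ac−b²=44.279591
λ₁=(c·0.136−b)/D = (119.913415·0.136−9.425535)/44.279591 = 0.155437
λ₂=(a−b·0.136)/D = (1.110137−9.425535·0.136)/44.279591 = -0.003878
w* = 0.155437·u + -0.003878·v:
  w_0 = 0.155437·1.3806 + -0.003878·39.5749 = 0.0611  (Walmart)
  w_1 = 0.155437·2.7686 + -0.003878·10.0177 = 0.3915  (GE)
  w_2 = 0.155437·0.6618 + -0.003878·12.8970 = 0.0528  (Tesla)
  w_3 = 0.155437·1.6712 + -0.003878·21.6851 = 0.1757  (Intel)
  w_4 = 0.155437·0.3592 + -0.003878·15.6800 = -0.0050  (Xerox)
  w_5 = 0.155437·2.5841 + -0.003878·20.0586 = 0.3239  (Starbucks)
Σw_i=1.0000  μᵀw=0.1360
σ²=wᵀΣw=λ₁·μ_p+λ₂ = 0.155437·0.136 + -0.003878 = 0.017261 ≈ 0.0173


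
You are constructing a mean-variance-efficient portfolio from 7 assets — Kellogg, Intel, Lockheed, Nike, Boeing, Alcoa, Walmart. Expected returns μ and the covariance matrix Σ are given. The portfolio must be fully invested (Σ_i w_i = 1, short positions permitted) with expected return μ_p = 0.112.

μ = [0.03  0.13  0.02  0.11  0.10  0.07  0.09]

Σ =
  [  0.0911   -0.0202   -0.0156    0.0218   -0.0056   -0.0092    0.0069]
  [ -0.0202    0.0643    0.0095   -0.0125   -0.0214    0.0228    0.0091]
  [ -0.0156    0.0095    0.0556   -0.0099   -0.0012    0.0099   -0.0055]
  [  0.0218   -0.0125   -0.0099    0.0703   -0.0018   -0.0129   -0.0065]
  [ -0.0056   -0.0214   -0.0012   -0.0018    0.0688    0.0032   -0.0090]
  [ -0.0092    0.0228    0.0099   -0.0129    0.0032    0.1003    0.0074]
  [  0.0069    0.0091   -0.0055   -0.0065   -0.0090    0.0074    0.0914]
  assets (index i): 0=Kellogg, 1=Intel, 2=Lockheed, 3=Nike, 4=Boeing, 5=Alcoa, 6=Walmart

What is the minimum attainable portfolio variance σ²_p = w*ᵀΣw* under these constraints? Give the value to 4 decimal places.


0.0120

x=Σ⁻¹μ = [0.7356  3.3424  0.5354  2.1865  2.7537  0.0687  1.0497]
y=Σ⁻¹𝟙 = [17.4012  27.2460  22.7327  19.3790  26.7156  3.8853  11.9767]
a=μᵀx=1.082438  b=𝟙ᵀx=10.671797  c=𝟙ᵀy=129.336581  D=ac−b²=26.111594
λ₁=(c·0.112−b)/D = (129.336581·0.112−10.671797)/26.111594 = 0.146062
λ₂=(a−b·0.112)/D = (1.082438−10.671797·0.112)/26.111594 = -0.004320
w* = 0.146062·x + -0.004320·y:
  w_0 = 0.146062·0.7356 + -0.004320·17.4012 = 0.0323  (Kellogg)
  w_1 = 0.146062·3.3424 + -0.004320·27.2460 = 0.3705  (Intel)
  w_2 = 0.146062·0.5354 + -0.004320·22.7327 = -0.0200  (Lockheed)
  w_3 = 0.146062·2.1865 + -0.004320·19.3790 = 0.2356  (Nike)
  w_4 = 0.146062·2.7537 + -0.004320·26.7156 = 0.2868  (Boeing)
  w_5 = 0.146062·0.0687 + -0.004320·3.8853 = -0.0068  (Alcoa)
  w_6 = 0.146062·1.0497 + -0.004320·11.9767 = 0.1016  (Walmart)
Σw_i=1.0000  μᵀw=0.1120
σ²=wᵀΣw=λ₁·μ_p+λ₂ = 0.146062·0.112 + -0.004320 = 0.012039 ≈ 0.0120


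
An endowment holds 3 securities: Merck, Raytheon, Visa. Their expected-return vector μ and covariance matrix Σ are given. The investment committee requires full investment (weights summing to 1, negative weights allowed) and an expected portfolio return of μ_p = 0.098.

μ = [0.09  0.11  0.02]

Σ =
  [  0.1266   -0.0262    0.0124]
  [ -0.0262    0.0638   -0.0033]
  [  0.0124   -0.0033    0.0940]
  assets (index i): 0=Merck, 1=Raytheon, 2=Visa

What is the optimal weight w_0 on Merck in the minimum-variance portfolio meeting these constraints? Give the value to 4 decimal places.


g=Σ⁻¹μ = [1.1537  2.2051  0.1380]
h=Σ⁻¹𝟙 = [11.2349  20.7991  9.8864]
a=μᵀg=0.349152  b=𝟙ᵀg=3.496771  c=𝟙ᵀh=41.920438  D=ac−b²=2.409185
λ₁=(c·0.098−b)/D = (41.920438·0.098−3.496771)/2.409185 = 0.253792
λ₂=(a−b·0.098)/D = (0.349152−3.496771·0.098)/2.409185 = 0.002685
w* = 0.253792·g + 0.002685·h:
  w_0 = 0.253792·1.1537 + 0.002685·11.2349 = 0.3230  (Merck)
  w_1 = 0.253792·2.2051 + 0.002685·20.7991 = 0.6155  (Raytheon)
  w_2 = 0.253792·0.1380 + 0.002685·9.8864 = 0.0616  (Visa)
Σw_i=1.0000  μᵀw=0.0980
σ²=wᵀΣw=λ₁·μ_p+λ₂ = 0.253792·0.098 + 0.002685 = 0.027556 ≈ 0.0276

0.3230


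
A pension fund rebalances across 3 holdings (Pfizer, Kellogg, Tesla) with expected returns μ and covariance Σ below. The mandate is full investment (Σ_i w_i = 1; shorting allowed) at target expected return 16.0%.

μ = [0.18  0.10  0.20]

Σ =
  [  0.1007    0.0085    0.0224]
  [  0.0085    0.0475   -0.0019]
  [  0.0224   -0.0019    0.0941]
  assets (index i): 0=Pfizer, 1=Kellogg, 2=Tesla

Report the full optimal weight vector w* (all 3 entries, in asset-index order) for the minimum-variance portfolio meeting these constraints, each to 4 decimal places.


g=Σ⁻¹μ = [1.2038  1.9650  1.8785]
h=Σ⁻¹𝟙 = [6.0795  20.3483  9.5907]
a=μᵀg=0.788881  b=𝟙ᵀg=5.047280  c=𝟙ᵀh=36.018523  D=ac−b²=2.939306
λ₁=(c·0.160−b)/D = (36.018523·0.160−5.047280)/2.939306 = 0.243487
λ₂=(a−b·0.160)/D = (0.788881−5.047280·0.160)/2.939306 = -0.006356
w* = 0.243487·g + -0.006356·h:
  w_0 = 0.243487·1.2038 + -0.006356·6.0795 = 0.2545  (Pfizer)
  w_1 = 0.243487·1.9650 + -0.006356·20.3483 = 0.3491  (Kellogg)
  w_2 = 0.243487·1.8785 + -0.006356·9.5907 = 0.3964  (Tesla)
Σw_i=1.0000  μᵀw=0.1600
σ²=wᵀΣw=λ₁·μ_p+λ₂ = 0.243487·0.160 + -0.006356 = 0.032602 ≈ 0.0326

0.2545  0.3491  0.3964


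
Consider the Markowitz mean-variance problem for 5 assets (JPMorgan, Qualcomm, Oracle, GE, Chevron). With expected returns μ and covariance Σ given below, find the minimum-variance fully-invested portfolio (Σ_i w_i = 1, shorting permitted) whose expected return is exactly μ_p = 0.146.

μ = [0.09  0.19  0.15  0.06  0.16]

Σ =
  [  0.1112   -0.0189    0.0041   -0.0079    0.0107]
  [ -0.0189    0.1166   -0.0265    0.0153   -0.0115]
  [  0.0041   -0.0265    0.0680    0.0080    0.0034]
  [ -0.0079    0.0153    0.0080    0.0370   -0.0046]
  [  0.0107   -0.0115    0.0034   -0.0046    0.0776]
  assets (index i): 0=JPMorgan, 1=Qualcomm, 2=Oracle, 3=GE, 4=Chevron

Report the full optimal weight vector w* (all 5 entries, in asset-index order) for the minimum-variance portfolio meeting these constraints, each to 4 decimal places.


u=Σ⁻¹μ = [0.9597  2.6445  3.0265  0.3533  2.2098]
v=Σ⁻¹𝟙 = [10.7757  12.2346  15.4654  22.6502  13.8790]
a=μᵀu=1.417570  b=𝟙ᵀu=9.193837  c=𝟙ᵀv=75.004856  D=ac−b²=21.798001
λ₁=(c·0.146−b)/D = (75.004856·0.146−9.193837)/21.798001 = 0.080598
λ₂=(a−b·0.146)/D = (1.417570−9.193837·0.146)/21.798001 = 0.003453
w* = 0.080598·u + 0.003453·v:
  w_0 = 0.080598·0.9597 + 0.003453·10.7757 = 0.1146  (JPMorgan)
  w_1 = 0.080598·2.6445 + 0.003453·12.2346 = 0.2554  (Qualcomm)
  w_2 = 0.080598·3.0265 + 0.003453·15.4654 = 0.2973  (Oracle)
  w_3 = 0.080598·0.3533 + 0.003453·22.6502 = 0.1067  (GE)
  w_4 = 0.080598·2.2098 + 0.003453·13.8790 = 0.2260  (Chevron)
Σw_i=1.0000  μᵀw=0.1460
σ²=wᵀΣw=λ₁·μ_p+λ₂ = 0.080598·0.146 + 0.003453 = 0.015220 ≈ 0.0152

0.1146  0.2554  0.2973  0.1067  0.2260


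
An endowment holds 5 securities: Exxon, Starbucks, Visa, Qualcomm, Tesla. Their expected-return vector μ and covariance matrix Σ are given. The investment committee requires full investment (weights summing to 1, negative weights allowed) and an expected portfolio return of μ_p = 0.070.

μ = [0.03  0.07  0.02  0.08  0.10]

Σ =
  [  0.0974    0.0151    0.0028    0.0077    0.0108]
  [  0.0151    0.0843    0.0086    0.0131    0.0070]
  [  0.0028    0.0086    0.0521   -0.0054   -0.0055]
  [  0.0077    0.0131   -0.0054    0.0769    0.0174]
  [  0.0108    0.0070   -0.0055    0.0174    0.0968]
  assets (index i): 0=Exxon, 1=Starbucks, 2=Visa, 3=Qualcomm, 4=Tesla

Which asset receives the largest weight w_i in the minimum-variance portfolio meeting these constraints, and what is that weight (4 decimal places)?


Tesla (0.2939)

x=Σ⁻¹μ = [0.0467  0.5831  0.4572  0.7709  0.8731]
y=Σ⁻¹𝟙 = [6.9614  6.2373  19.7806  10.7569  8.2932]
a=μᵀx=0.200338  b=𝟙ᵀx=2.730929  c=𝟙ᵀy=52.029255  D=ac−b²=2.965480
λ₁=(c·0.070−b)/D = (52.029255·0.070−2.730929)/2.965480 = 0.307242
λ₂=(a−b·0.070)/D = (0.200338−2.730929·0.070)/2.965480 = 0.003093
w* = 0.307242·x + 0.003093·y:
  w_0 = 0.307242·0.0467 + 0.003093·6.9614 = 0.0359  (Exxon)
  w_1 = 0.307242·0.5831 + 0.003093·6.2373 = 0.1984  (Starbucks)
  w_2 = 0.307242·0.4572 + 0.003093·19.7806 = 0.2017  (Visa)
  w_3 = 0.307242·0.7709 + 0.003093·10.7569 = 0.2701  (Qualcomm)
  w_4 = 0.307242·0.8731 + 0.003093·8.2932 = 0.2939  (Tesla)
Σw_i=1.0000  μᵀw=0.0700
σ²=wᵀΣw=λ₁·μ_p+λ₂ = 0.307242·0.070 + 0.003093 = 0.024600 ≈ 0.0246


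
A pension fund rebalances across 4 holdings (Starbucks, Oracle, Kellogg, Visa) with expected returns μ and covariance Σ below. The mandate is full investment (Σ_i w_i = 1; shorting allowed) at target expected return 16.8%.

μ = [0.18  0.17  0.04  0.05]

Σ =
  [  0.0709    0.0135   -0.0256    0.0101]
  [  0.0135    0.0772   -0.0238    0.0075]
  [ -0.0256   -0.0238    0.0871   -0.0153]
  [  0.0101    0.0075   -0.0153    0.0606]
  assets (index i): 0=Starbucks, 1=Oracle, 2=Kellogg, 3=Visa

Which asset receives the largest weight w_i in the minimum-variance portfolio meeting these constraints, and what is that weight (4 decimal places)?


Starbucks (0.5330)

u=Σ⁻¹μ = [2.7397  2.2795  1.9908  0.5890]
v=Σ⁻¹𝟙 = [17.2481  15.5902  23.9265  17.7383]
a=μᵀu=0.989739  b=𝟙ᵀu=7.598972  c=𝟙ᵀv=74.503114  D=ac−b²=15.994262
λ₁=(c·0.168−b)/D = (74.503114·0.168−7.598972)/15.994262 = 0.307457
λ₂=(a−b·0.168)/D = (0.989739−7.598972·0.168)/15.994262 = -0.017937
w* = 0.307457·u + -0.017937·v:
  w_0 = 0.307457·2.7397 + -0.017937·17.2481 = 0.5330  (Starbucks)
  w_1 = 0.307457·2.2795 + -0.017937·15.5902 = 0.4212  (Oracle)
  w_2 = 0.307457·1.9908 + -0.017937·23.9265 = 0.1829  (Kellogg)
  w_3 = 0.307457·0.5890 + -0.017937·17.7383 = -0.1371  (Visa)
Σw_i=1.0000  μᵀw=0.1680
σ²=wᵀΣw=λ₁·μ_p+λ₂ = 0.307457·0.168 + -0.017937 = 0.033716 ≈ 0.0337


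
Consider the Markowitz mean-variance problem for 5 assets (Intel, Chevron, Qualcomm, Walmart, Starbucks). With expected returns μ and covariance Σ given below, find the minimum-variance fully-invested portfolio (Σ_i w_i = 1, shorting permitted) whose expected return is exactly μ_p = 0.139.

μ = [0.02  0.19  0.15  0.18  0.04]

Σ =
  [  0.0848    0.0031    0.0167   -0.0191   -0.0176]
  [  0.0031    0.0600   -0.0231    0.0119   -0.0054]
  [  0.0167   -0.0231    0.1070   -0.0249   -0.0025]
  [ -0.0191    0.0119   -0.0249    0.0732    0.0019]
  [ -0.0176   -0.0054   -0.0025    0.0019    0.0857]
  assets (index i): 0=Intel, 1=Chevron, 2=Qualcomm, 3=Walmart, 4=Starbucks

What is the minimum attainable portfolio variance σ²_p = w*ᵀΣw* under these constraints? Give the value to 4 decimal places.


0.0122

g=Σ⁻¹μ = [0.3546  3.7421  2.8456  2.8905  0.7943]
h=Σ⁻¹𝟙 = [15.6815  19.6090  16.0734  19.6133  16.1587]
a=μᵀg=1.697004  b=𝟙ᵀg=10.627108  c=𝟙ᵀh=87.136034  D=ac−b²=34.934795
λ₁=(c·0.139−b)/D = (87.136034·0.139−10.627108)/34.934795 = 0.042502
λ₂=(a−b·0.139)/D = (1.697004−10.627108·0.139)/34.934795 = 0.006293
w* = 0.042502·g + 0.006293·h:
  w_0 = 0.042502·0.3546 + 0.006293·15.6815 = 0.1137  (Intel)
  w_1 = 0.042502·3.7421 + 0.006293·19.6090 = 0.2824  (Chevron)
  w_2 = 0.042502·2.8456 + 0.006293·16.0734 = 0.2221  (Qualcomm)
  w_3 = 0.042502·2.8905 + 0.006293·19.6133 = 0.2463  (Walmart)
  w_4 = 0.042502·0.7943 + 0.006293·16.1587 = 0.1354  (Starbucks)
Σw_i=1.0000  μᵀw=0.1390
σ²=wᵀΣw=λ₁·μ_p+λ₂ = 0.042502·0.139 + 0.006293 = 0.012201 ≈ 0.0122


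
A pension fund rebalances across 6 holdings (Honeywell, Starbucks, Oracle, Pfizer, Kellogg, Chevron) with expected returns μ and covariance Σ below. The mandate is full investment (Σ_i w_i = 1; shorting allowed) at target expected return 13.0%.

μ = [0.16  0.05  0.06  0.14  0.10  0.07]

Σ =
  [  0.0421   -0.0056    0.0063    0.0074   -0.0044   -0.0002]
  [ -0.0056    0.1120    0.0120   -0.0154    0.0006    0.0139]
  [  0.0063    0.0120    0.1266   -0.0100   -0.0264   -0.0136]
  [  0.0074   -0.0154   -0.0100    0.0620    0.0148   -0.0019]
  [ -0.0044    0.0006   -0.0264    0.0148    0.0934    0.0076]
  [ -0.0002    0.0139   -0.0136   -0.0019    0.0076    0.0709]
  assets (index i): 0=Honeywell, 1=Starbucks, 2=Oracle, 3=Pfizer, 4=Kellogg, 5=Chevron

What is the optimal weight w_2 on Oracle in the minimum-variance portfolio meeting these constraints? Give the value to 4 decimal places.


p=Σ⁻¹μ = [3.5693  0.6884  0.7013  1.8925  1.0567  0.9344]
q=Σ⁻¹𝟙 = [21.8856  9.1962  10.9592  15.3049  11.2387  13.6708]
a=μᵀp=1.083616  b=𝟙ᵀp=8.842569  c=𝟙ᵀq=82.255424  D=ac−b²=10.942296
λ₁=(c·0.130−b)/D = (82.255424·0.130−8.842569)/10.942296 = 0.169127
λ₂=(a−b·0.130)/D = (1.083616−8.842569·0.130)/10.942296 = -0.006024
w* = 0.169127·p + -0.006024·q:
  w_0 = 0.169127·3.5693 + -0.006024·21.8856 = 0.4718  (Honeywell)
  w_1 = 0.169127·0.6884 + -0.006024·9.1962 = 0.0610  (Starbucks)
  w_2 = 0.169127·0.7013 + -0.006024·10.9592 = 0.0526  (Oracle)
  w_3 = 0.169127·1.8925 + -0.006024·15.3049 = 0.2279  (Pfizer)
  w_4 = 0.169127·1.0567 + -0.006024·11.2387 = 0.1110  (Kellogg)
  w_5 = 0.169127·0.9344 + -0.006024·13.6708 = 0.0757  (Chevron)
Σw_i=1.0000  μᵀw=0.1300
σ²=wᵀΣw=λ₁·μ_p+λ₂ = 0.169127·0.130 + -0.006024 = 0.015962 ≈ 0.0160

0.0526


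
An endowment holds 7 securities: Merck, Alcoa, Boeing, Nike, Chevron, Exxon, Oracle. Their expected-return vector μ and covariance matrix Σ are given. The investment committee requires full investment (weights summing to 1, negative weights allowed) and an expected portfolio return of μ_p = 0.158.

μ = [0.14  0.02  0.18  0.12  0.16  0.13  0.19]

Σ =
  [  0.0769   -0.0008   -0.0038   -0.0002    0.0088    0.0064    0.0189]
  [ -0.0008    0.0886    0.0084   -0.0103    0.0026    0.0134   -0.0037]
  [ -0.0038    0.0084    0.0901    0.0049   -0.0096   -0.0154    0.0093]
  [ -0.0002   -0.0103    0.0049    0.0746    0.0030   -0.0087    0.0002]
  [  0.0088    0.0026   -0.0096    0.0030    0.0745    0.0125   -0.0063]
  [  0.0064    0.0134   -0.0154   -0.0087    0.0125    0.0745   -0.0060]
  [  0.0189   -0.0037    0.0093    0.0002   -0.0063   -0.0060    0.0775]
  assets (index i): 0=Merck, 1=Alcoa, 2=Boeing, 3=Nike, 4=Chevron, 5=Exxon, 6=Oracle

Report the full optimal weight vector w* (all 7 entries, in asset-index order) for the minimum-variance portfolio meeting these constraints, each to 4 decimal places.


0.0847  -0.0076  0.2043  0.1421  0.1848  0.1919  0.1998

u=Σ⁻¹μ = [0.9592  -0.0948  2.3212  1.6091  2.0984  2.1780  2.2697]
v=Σ⁻¹𝟙 = [8.3033  9.9819  12.1344  15.1622  11.6722  14.1936  11.9073]
a=μᵀu=1.793433  b=𝟙ᵀu=11.340857  c=𝟙ᵀv=83.354923  D=ac−b²=20.876423
λ₁=(c·0.158−b)/D = (83.354923·0.158−11.340857)/20.876423 = 0.087621
λ₂=(a−b·0.158)/D = (1.793433−11.340857·0.158)/20.876423 = 0.000076
w* = 0.087621·u + 0.000076·v:
  w_0 = 0.087621·0.9592 + 0.000076·8.3033 = 0.0847  (Merck)
  w_1 = 0.087621·-0.0948 + 0.000076·9.9819 = -0.0076  (Alcoa)
  w_2 = 0.087621·2.3212 + 0.000076·12.1344 = 0.2043  (Boeing)
  w_3 = 0.087621·1.6091 + 0.000076·15.1622 = 0.1421  (Nike)
  w_4 = 0.087621·2.0984 + 0.000076·11.6722 = 0.1848  (Chevron)
  w_5 = 0.087621·2.1780 + 0.000076·14.1936 = 0.1919  (Exxon)
  w_6 = 0.087621·2.2697 + 0.000076·11.9073 = 0.1998  (Oracle)
Σw_i=1.0000  μᵀw=0.1580
σ²=wᵀΣw=λ₁·μ_p+λ₂ = 0.087621·0.158 + 0.000076 = 0.013920 ≈ 0.0139


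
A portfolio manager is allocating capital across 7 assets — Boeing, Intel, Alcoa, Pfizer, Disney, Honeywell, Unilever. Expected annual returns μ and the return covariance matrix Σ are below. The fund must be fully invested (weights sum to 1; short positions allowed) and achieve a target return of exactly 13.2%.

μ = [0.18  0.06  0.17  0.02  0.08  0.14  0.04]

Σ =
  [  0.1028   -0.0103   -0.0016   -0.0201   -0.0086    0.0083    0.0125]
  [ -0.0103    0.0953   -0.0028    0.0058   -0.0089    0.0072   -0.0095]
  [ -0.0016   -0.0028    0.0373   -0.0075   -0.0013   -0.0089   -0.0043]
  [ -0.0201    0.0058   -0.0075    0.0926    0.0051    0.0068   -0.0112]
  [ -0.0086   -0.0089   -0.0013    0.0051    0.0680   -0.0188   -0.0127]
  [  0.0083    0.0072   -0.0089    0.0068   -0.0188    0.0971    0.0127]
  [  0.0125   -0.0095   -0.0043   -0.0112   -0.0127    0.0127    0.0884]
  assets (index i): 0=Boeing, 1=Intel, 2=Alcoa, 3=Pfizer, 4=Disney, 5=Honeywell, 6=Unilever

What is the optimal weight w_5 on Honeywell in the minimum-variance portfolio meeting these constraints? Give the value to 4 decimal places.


u=Σ⁻¹μ = [2.0613  1.0980  5.5354  0.8553  2.3027  1.9857  0.7022]
v=Σ⁻¹𝟙 = [13.8883  15.1103  37.5211  15.5872  24.6433  12.9582  16.4509]
a=μᵀu=1.885338  b=𝟙ᵀu=14.540502  c=𝟙ᵀv=136.159433  D=ac−b²=45.280296
λ₁=(c·0.132−b)/D = (136.159433·0.132−14.540502)/45.280296 = 0.075807
λ₂=(a−b·0.132)/D = (1.885338−14.540502·0.132)/45.280296 = -0.000751
w* = 0.075807·u + -0.000751·v:
  w_0 = 0.075807·2.0613 + -0.000751·13.8883 = 0.1458  (Boeing)
  w_1 = 0.075807·1.0980 + -0.000751·15.1103 = 0.0719  (Intel)
  w_2 = 0.075807·5.5354 + -0.000751·37.5211 = 0.3914  (Alcoa)
  w_3 = 0.075807·0.8553 + -0.000751·15.5872 = 0.0531  (Pfizer)
  w_4 = 0.075807·2.3027 + -0.000751·24.6433 = 0.1560  (Disney)
  w_5 = 0.075807·1.9857 + -0.000751·12.9582 = 0.1408  (Honeywell)
  w_6 = 0.075807·0.7022 + -0.000751·16.4509 = 0.0409  (Unilever)
Σw_i=1.0000  μᵀw=0.1320
σ²=wᵀΣw=λ₁·μ_p+λ₂ = 0.075807·0.132 + -0.000751 = 0.009255 ≈ 0.0093

0.1408


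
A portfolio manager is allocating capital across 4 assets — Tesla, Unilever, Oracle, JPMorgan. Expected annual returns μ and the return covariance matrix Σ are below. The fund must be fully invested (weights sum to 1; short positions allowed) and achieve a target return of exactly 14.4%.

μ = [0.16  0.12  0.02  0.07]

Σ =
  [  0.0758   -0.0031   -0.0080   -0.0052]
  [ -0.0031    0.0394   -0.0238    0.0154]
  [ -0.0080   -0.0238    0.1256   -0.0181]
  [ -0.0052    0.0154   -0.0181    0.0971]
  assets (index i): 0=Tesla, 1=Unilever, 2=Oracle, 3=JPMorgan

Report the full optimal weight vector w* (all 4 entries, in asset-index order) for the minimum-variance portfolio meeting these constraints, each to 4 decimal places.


x=Σ⁻¹μ = [2.4084  3.7076  1.0820  0.4636]
y=Σ⁻¹𝟙 = [16.9277  33.2318  16.6393  9.0363]
a=μᵀx=0.884350  b=𝟙ᵀx=7.661577  c=𝟙ᵀy=75.835109  D=ac−b²=8.365003
λ₁=(c·0.144−b)/D = (75.835109·0.144−7.661577)/8.365003 = 0.389561
λ₂=(a−b·0.144)/D = (0.884350−7.661577·0.144)/8.365003 = -0.026171
w* = 0.389561·x + -0.026171·y:
  w_0 = 0.389561·2.4084 + -0.026171·16.9277 = 0.4952  (Tesla)
  w_1 = 0.389561·3.7076 + -0.026171·33.2318 = 0.5746  (Unilever)
  w_2 = 0.389561·1.0820 + -0.026171·16.6393 = -0.0140  (Oracle)
  w_3 = 0.389561·0.4636 + -0.026171·9.0363 = -0.0559  (JPMorgan)
Σw_i=1.0000  μᵀw=0.1440
σ²=wᵀΣw=λ₁·μ_p+λ₂ = 0.389561·0.144 + -0.026171 = 0.029926 ≈ 0.0299

0.4952  0.5746  -0.0140  -0.0559


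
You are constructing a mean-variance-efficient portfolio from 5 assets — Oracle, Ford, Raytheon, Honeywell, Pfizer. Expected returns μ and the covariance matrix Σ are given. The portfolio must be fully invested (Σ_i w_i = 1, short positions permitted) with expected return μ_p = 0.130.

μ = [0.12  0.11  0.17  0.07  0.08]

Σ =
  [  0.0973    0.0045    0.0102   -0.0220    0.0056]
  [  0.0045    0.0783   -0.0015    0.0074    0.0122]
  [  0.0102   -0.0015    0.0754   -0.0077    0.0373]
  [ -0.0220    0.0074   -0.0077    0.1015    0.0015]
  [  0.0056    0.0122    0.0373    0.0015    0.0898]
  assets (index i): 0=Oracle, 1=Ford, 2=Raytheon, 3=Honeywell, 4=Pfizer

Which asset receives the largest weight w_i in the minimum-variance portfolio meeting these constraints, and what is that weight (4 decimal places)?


Raytheon (0.4037)

p=Σ⁻¹μ = [1.1737  1.3463  2.4202  1.0352  -0.3878]
q=Σ⁻¹𝟙 = [11.1593  10.5326  11.1541  12.2876  4.1707]
a=μᵀp=0.741822  b=𝟙ᵀp=5.587699  c=𝟙ᵀq=49.304407  D=ac−b²=5.352704
λ₁=(c·0.130−b)/D = (49.304407·0.130−5.587699)/5.352704 = 0.153544
λ₂=(a−b·0.130)/D = (0.741822−5.587699·0.130)/5.352704 = 0.002881
w* = 0.153544·p + 0.002881·q:
  w_0 = 0.153544·1.1737 + 0.002881·11.1593 = 0.2124  (Oracle)
  w_1 = 0.153544·1.3463 + 0.002881·10.5326 = 0.2371  (Ford)
  w_2 = 0.153544·2.4202 + 0.002881·11.1541 = 0.4037  (Raytheon)
  w_3 = 0.153544·1.0352 + 0.002881·12.2876 = 0.1944  (Honeywell)
  w_4 = 0.153544·-0.3878 + 0.002881·4.1707 = -0.0475  (Pfizer)
Σw_i=1.0000  μᵀw=0.1300
σ²=wᵀΣw=λ₁·μ_p+λ₂ = 0.153544·0.130 + 0.002881 = 0.022842 ≈ 0.0228


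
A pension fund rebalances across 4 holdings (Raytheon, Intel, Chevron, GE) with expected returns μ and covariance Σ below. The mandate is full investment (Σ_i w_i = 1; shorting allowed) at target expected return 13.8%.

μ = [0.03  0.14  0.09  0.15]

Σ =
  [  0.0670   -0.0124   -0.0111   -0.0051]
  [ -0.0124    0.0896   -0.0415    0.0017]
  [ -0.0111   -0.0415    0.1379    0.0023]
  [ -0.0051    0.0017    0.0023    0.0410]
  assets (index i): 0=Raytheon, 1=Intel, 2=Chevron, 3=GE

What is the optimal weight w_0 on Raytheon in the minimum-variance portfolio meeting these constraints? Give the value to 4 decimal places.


0.0067

p=Σ⁻¹μ = [1.3918  2.3375  1.4072  3.6558]
q=Σ⁻¹𝟙 = [23.2021  20.8139  14.9565  25.5743]
a=μᵀp=1.044018  b=𝟙ᵀp=8.792234  c=𝟙ᵀq=84.546718  D=ac−b²=10.964886
λ₁=(c·0.138−b)/D = (84.546718·0.138−8.792234)/10.964886 = 0.262220
λ₂=(a−b·0.138)/D = (1.044018−8.792234·0.138)/10.964886 = -0.015441
w* = 0.262220·p + -0.015441·q:
  w_0 = 0.262220·1.3918 + -0.015441·23.2021 = 0.0067  (Raytheon)
  w_1 = 0.262220·2.3375 + -0.015441·20.8139 = 0.2915  (Intel)
  w_2 = 0.262220·1.4072 + -0.015441·14.9565 = 0.1380  (Chevron)
  w_3 = 0.262220·3.6558 + -0.015441·25.5743 = 0.5637  (GE)
Σw_i=1.0000  μᵀw=0.1380
σ²=wᵀΣw=λ₁·μ_p+λ₂ = 0.262220·0.138 + -0.015441 = 0.020745 ≈ 0.0207


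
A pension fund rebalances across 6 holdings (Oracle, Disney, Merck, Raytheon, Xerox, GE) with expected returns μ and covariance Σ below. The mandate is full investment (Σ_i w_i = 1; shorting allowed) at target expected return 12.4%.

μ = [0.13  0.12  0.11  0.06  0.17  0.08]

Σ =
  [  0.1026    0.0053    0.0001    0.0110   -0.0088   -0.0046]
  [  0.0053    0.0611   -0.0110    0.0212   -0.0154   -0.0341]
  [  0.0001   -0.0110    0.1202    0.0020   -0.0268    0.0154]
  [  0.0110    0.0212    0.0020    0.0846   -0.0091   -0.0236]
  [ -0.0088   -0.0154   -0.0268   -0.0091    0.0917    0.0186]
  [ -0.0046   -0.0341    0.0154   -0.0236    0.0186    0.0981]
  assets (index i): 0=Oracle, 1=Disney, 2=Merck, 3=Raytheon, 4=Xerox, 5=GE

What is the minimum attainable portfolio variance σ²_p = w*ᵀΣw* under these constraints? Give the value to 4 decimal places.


0.0111

u=Σ⁻¹μ = [1.3549  3.5255  1.6836  0.2972  2.8181  1.3774]
v=Σ⁻¹𝟙 = [9.4960  28.6571  12.4403  9.9453  17.6634  17.6909]
a=μᵀu=1.391480  b=𝟙ᵀu=11.056552  c=𝟙ᵀv=95.893164  D=ac−b²=11.186071
λ₁=(c·0.124−b)/D = (95.893164·0.124−11.056552)/11.186071 = 0.074575
λ₂=(a−b·0.124)/D = (1.391480−11.056552·0.124)/11.186071 = 0.001830
w* = 0.074575·u + 0.001830·v:
  w_0 = 0.074575·1.3549 + 0.001830·9.4960 = 0.1184  (Oracle)
  w_1 = 0.074575·3.5255 + 0.001830·28.6571 = 0.3153  (Disney)
  w_2 = 0.074575·1.6836 + 0.001830·12.4403 = 0.1483  (Merck)
  w_3 = 0.074575·0.2972 + 0.001830·9.9453 = 0.0404  (Raytheon)
  w_4 = 0.074575·2.8181 + 0.001830·17.6634 = 0.2425  (Xerox)
  w_5 = 0.074575·1.3774 + 0.001830·17.6909 = 0.1351  (GE)
Σw_i=1.0000  μᵀw=0.1240
σ²=wᵀΣw=λ₁·μ_p+λ₂ = 0.074575·0.124 + 0.001830 = 0.011077 ≈ 0.0111


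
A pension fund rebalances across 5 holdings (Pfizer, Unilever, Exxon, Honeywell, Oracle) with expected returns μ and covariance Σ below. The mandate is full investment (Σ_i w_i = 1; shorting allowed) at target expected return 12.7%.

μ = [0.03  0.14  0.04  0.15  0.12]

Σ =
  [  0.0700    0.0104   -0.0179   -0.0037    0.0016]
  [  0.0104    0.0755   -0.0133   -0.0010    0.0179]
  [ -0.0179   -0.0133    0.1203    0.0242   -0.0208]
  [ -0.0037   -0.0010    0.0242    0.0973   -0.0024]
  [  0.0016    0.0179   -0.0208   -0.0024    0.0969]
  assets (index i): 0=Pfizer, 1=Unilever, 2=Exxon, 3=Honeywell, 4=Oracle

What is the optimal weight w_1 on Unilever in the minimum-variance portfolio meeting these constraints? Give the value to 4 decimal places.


0.3511

u=Σ⁻¹μ = [0.3529  1.6535  0.4524  1.4857  1.0610]
v=Σ⁻¹𝟙 = [15.9754  10.7049  12.0934  8.2555  10.8790]
a=μᵀu=0.610350  b=𝟙ᵀu=5.005496  c=𝟙ᵀv=57.908263  D=ac−b²=10.289339
λ₁=(c·0.127−b)/D = (57.908263·0.127−5.005496)/10.289339 = 0.228280
λ₂=(a−b·0.127)/D = (0.610350−5.005496·0.127)/10.289339 = -0.002463
w* = 0.228280·u + -0.002463·v:
  w_0 = 0.228280·0.3529 + -0.002463·15.9754 = 0.0412  (Pfizer)
  w_1 = 0.228280·1.6535 + -0.002463·10.7049 = 0.3511  (Unilever)
  w_2 = 0.228280·0.4524 + -0.002463·12.0934 = 0.0735  (Exxon)
  w_3 = 0.228280·1.4857 + -0.002463·8.2555 = 0.3188  (Honeywell)
  w_4 = 0.228280·1.0610 + -0.002463·10.8790 = 0.2154  (Oracle)
Σw_i=1.0000  μᵀw=0.1270
σ²=wᵀΣw=λ₁·μ_p+λ₂ = 0.228280·0.127 + -0.002463 = 0.026528 ≈ 0.0265


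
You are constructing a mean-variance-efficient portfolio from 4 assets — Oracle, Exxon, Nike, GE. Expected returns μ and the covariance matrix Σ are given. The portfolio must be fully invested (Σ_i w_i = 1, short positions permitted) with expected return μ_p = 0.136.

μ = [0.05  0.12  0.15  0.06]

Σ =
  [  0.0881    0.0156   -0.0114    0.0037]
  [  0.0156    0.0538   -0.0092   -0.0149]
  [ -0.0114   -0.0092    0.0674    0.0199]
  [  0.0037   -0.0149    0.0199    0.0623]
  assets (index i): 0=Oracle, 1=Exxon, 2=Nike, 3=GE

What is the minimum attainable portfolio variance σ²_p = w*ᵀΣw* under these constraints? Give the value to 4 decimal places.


p=Σ⁻¹μ = [0.3547  2.7717  2.4180  0.8325]
q=Σ⁻¹𝟙 = [8.4409  23.1852  14.5755  16.4394]
a=μᵀp=0.762996  b=𝟙ᵀp=6.376953  c=𝟙ᵀq=62.640997  D=ac−b²=7.129294
λ₁=(c·0.136−b)/D = (62.640997·0.136−6.376953)/7.129294 = 0.300482
λ₂=(a−b·0.136)/D = (0.762996−6.376953·0.136)/7.129294 = -0.014626
w* = 0.300482·p + -0.014626·q:
  w_0 = 0.300482·0.3547 + -0.014626·8.4409 = -0.0169  (Oracle)
  w_1 = 0.300482·2.7717 + -0.014626·23.1852 = 0.4938  (Exxon)
  w_2 = 0.300482·2.4180 + -0.014626·14.5755 = 0.5134  (Nike)
  w_3 = 0.300482·0.8325 + -0.014626·16.4394 = 0.0097  (GE)
Σw_i=1.0000  μᵀw=0.1360
σ²=wᵀΣw=λ₁·μ_p+λ₂ = 0.300482·0.136 + -0.014626 = 0.026240 ≈ 0.0262

0.0262


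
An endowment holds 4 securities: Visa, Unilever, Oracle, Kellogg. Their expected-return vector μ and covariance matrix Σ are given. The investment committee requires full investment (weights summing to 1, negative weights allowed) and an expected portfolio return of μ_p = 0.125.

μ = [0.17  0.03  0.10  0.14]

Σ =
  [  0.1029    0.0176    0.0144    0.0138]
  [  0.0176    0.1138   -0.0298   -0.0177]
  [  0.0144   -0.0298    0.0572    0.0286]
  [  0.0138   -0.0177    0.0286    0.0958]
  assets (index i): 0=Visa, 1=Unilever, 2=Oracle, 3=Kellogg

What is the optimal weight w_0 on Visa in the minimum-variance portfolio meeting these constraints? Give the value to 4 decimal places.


0.3288

p=Σ⁻¹μ = [1.2533  0.5444  1.2056  1.0215]
q=Σ⁻¹𝟙 = [3.3722  14.7969  21.1573  6.3702]
a=μᵀp=0.492958  b=𝟙ᵀp=4.024750  c=𝟙ᵀq=45.696723  D=ac−b²=6.327949
λ₁=(c·0.125−b)/D = (45.696723·0.125−4.024750)/6.327949 = 0.266649
λ₂=(a−b·0.125)/D = (0.492958−4.024750·0.125)/6.327949 = -0.001602
w* = 0.266649·p + -0.001602·q:
  w_0 = 0.266649·1.2533 + -0.001602·3.3722 = 0.3288  (Visa)
  w_1 = 0.266649·0.5444 + -0.001602·14.7969 = 0.1215  (Unilever)
  w_2 = 0.266649·1.2056 + -0.001602·21.1573 = 0.2876  (Oracle)
  w_3 = 0.266649·1.0215 + -0.001602·6.3702 = 0.2622  (Kellogg)
Σw_i=1.0000  μᵀw=0.1250
σ²=wᵀΣw=λ₁·μ_p+λ₂ = 0.266649·0.125 + -0.001602 = 0.031729 ≈ 0.0317


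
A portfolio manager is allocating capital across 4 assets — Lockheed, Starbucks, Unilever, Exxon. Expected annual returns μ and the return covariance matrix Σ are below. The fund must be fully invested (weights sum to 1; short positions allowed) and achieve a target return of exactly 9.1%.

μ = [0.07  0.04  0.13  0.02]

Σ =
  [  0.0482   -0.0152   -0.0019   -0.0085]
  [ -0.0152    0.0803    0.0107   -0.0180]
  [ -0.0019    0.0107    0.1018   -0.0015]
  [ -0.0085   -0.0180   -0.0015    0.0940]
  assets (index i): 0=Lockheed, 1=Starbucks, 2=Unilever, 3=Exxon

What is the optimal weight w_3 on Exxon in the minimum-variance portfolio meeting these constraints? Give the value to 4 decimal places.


p=Σ⁻¹μ = [1.8539  0.8089  1.2348  0.5550]
q=Σ⁻¹𝟙 = [30.8422  21.1132  8.4391  17.6048]
a=μᵀp=0.333753  b=𝟙ᵀp=4.452661  c=𝟙ᵀq=77.999372  D=ac−b²=6.206352
λ₁=(c·0.091−b)/D = (77.999372·0.091−4.452661)/6.206352 = 0.426222
λ₂=(a−b·0.091)/D = (0.333753−4.452661·0.091)/6.206352 = -0.011511
w* = 0.426222·p + -0.011511·q:
  w_0 = 0.426222·1.8539 + -0.011511·30.8422 = 0.4352  (Lockheed)
  w_1 = 0.426222·0.8089 + -0.011511·21.1132 = 0.1018  (Starbucks)
  w_2 = 0.426222·1.2348 + -0.011511·8.4391 = 0.4291  (Unilever)
  w_3 = 0.426222·0.5550 + -0.011511·17.6048 = 0.0339  (Exxon)
Σw_i=1.0000  μᵀw=0.0910
σ²=wᵀΣw=λ₁·μ_p+λ₂ = 0.426222·0.091 + -0.011511 = 0.027276 ≈ 0.0273

0.0339


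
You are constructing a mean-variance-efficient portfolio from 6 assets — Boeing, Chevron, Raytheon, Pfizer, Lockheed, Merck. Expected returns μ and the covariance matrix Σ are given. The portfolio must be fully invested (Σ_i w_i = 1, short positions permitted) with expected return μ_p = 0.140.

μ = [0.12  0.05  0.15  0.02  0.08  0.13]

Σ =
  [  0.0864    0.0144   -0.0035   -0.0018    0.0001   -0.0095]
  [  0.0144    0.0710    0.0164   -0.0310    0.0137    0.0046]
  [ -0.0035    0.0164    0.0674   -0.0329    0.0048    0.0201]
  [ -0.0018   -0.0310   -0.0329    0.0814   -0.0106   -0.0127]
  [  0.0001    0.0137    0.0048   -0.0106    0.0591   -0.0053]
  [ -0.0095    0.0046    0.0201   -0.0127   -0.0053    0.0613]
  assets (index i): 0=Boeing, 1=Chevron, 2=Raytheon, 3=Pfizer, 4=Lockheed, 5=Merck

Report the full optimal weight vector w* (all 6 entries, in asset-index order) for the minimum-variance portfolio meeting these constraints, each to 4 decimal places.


0.3071  -0.2145  0.3883  0.0282  0.1751  0.3159

g=Σ⁻¹μ = [1.7312  0.1526  2.4483  1.8738  1.6413  2.1049]
h=Σ⁻¹𝟙 = [12.4248  16.0885  20.4273  32.3285  18.9837  18.6725]
a=μᵀg=1.025043  b=𝟙ᵀg=9.952196  c=𝟙ᵀh=118.925372  D=ac−b²=22.857482
λ₁=(c·0.140−b)/D = (118.925372·0.140−9.952196)/22.857482 = 0.293005
λ₂=(a−b·0.140)/D = (1.025043−9.952196·0.140)/22.857482 = -0.016111
w* = 0.293005·g + -0.016111·h:
  w_0 = 0.293005·1.7312 + -0.016111·12.4248 = 0.3071  (Boeing)
  w_1 = 0.293005·0.1526 + -0.016111·16.0885 = -0.2145  (Chevron)
  w_2 = 0.293005·2.4483 + -0.016111·20.4273 = 0.3883  (Raytheon)
  w_3 = 0.293005·1.8738 + -0.016111·32.3285 = 0.0282  (Pfizer)
  w_4 = 0.293005·1.6413 + -0.016111·18.9837 = 0.1751  (Lockheed)
  w_5 = 0.293005·2.1049 + -0.016111·18.6725 = 0.3159  (Merck)
Σw_i=1.0000  μᵀw=0.1400
σ²=wᵀΣw=λ₁·μ_p+λ₂ = 0.293005·0.140 + -0.016111 = 0.024909 ≈ 0.0249


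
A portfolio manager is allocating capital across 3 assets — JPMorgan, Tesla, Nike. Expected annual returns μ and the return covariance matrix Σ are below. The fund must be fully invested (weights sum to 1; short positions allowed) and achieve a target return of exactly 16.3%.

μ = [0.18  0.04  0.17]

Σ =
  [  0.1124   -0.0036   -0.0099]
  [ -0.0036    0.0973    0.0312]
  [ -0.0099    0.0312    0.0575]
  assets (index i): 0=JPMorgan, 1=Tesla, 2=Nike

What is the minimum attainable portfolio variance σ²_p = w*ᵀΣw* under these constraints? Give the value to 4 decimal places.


0.0318

x=Σ⁻¹μ = [1.9016  -0.6920  3.6594]
y=Σ⁻¹𝟙 = [10.5018  5.4595  16.2371]
a=μᵀx=0.936700  b=𝟙ᵀx=4.869003  c=𝟙ᵀy=32.198359  D=ac−b²=6.453020
λ₁=(c·0.163−b)/D = (32.198359·0.163−4.869003)/6.453020 = 0.058783
λ₂=(a−b·0.163)/D = (0.936700−4.869003·0.163)/6.453020 = 0.022168
w* = 0.058783·x + 0.022168·y:
  w_0 = 0.058783·1.9016 + 0.022168·10.5018 = 0.3446  (JPMorgan)
  w_1 = 0.058783·-0.6920 + 0.022168·5.4595 = 0.0804  (Tesla)
  w_2 = 0.058783·3.6594 + 0.022168·16.2371 = 0.5751  (Nike)
Σw_i=1.0000  μᵀw=0.1630
σ²=wᵀΣw=λ₁·μ_p+λ₂ = 0.058783·0.163 + 0.022168 = 0.031750 ≈ 0.0318


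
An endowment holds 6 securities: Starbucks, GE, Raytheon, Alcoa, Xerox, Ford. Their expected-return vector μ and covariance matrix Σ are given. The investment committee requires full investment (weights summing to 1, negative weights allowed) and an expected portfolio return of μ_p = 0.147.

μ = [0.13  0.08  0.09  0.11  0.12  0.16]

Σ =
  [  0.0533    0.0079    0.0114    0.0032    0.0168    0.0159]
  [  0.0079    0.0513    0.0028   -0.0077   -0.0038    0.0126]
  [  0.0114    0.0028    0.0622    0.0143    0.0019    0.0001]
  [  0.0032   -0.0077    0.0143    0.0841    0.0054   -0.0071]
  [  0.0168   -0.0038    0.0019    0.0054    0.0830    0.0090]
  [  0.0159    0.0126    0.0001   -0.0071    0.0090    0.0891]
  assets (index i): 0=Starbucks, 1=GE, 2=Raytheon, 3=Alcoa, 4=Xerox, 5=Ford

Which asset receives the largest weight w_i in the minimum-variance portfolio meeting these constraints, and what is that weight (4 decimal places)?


Ford (0.4712)

u=Σ⁻¹μ = [1.2717  1.2423  0.8297  1.2863  0.9914  1.3945]
v=Σ⁻¹𝟙 = [7.8947  18.3445  10.8782  11.4128  9.5226  7.1557]
a=μᵀu=0.822967  b=𝟙ᵀu=7.015950  c=𝟙ᵀv=65.208592  D=ac−b²=4.440947
λ₁=(c·0.147−b)/D = (65.208592·0.147−7.015950)/4.440947 = 0.578641
λ₂=(a−b·0.147)/D = (0.822967−7.015950·0.147)/4.440947 = -0.046922
w* = 0.578641·u + -0.046922·v:
  w_0 = 0.578641·1.2717 + -0.046922·7.8947 = 0.3654  (Starbucks)
  w_1 = 0.578641·1.2423 + -0.046922·18.3445 = -0.1419  (GE)
  w_2 = 0.578641·0.8297 + -0.046922·10.8782 = -0.0303  (Raytheon)
  w_3 = 0.578641·1.2863 + -0.046922·11.4128 = 0.2088  (Alcoa)
  w_4 = 0.578641·0.9914 + -0.046922·9.5226 = 0.1268  (Xerox)
  w_5 = 0.578641·1.3945 + -0.046922·7.1557 = 0.4712  (Ford)
Σw_i=1.0000  μᵀw=0.1470
σ²=wᵀΣw=λ₁·μ_p+λ₂ = 0.578641·0.147 + -0.046922 = 0.038138 ≈ 0.0381
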